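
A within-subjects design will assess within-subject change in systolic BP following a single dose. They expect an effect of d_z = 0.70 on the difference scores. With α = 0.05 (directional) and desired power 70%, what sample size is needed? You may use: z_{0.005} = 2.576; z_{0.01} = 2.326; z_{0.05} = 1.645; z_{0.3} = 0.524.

For a paired (one-sample on differences) test: n = ((z_{α} + z_β) / d)².
z_{α} + z_β = 1.645 + 0.524 = 2.169.
n = (2.169 / 0.70)² = 3.099² = 9.60.
Round up.

n = 10 pairs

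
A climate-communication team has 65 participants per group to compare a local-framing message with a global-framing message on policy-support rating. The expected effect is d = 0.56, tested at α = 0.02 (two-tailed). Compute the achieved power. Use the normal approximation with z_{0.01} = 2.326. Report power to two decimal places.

power ≈ 0.81

For two equal groups, power = Φ(d·√(n/2) − z_{α/2}).
d·√(n/2) = 0.56 × √(65/2) = 0.56 × 5.701 = 3.192.
z_β = 3.192 − 2.326 = 0.866.
Power = Φ(0.866) = 0.807.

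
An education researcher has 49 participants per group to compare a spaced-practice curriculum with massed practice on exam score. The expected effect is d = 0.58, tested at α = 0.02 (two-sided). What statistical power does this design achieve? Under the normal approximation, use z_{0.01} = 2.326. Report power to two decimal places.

power ≈ 0.71

For two equal groups, power = Φ(d·√(n/2) − z_{α/2}).
d·√(n/2) = 0.58 × √(49/2) = 0.58 × 4.950 = 2.871.
z_β = 2.871 − 2.326 = 0.545.
Power = Φ(0.545) = 0.707.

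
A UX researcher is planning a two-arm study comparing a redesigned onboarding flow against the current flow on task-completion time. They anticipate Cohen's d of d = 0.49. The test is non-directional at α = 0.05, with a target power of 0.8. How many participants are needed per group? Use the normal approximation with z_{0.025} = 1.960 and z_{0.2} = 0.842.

n = 66 per group

For two independent groups with equal n: n = 2·((z_{α/2} + z_β) / d)².
z_{α/2} + z_β = 1.960 + 0.842 = 2.802.
n = 2 × (2.802 / 0.49)² = 2 × 5.718² = 2 × 32.70 = 65.4.
Round up to the next whole participant.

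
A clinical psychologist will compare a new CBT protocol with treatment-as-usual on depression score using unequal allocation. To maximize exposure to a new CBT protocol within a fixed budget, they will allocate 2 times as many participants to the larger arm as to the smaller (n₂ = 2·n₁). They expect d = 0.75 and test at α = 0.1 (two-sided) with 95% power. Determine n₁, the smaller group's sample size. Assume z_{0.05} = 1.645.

With allocation ratio k = n₂/n₁ = 2, Var(x̄₁−x̄₂) = σ²(1/n₁ + 1/(k·n₁)) = σ²·(k+1)/(k·n₁).
So n₁ = (1 + 1/k)·((z_{α/2} + z_β)/d)² = 1.500 × (3.290/0.75)².
n₁ = 1.500 × 19.24 = 28.9.
Round up: n₁ = 29, giving n₂ = 2 × 29 = 58.

n₁ = 29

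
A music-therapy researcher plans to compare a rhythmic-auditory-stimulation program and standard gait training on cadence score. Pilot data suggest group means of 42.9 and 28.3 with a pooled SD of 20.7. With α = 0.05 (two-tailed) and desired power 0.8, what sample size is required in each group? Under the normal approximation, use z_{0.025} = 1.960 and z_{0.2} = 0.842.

Cohen's d = |M₁ − M₂| / SD_pooled = |42.9 − 28.3| / 20.7 = 14.6 / 20.7 = 0.705.
For two independent groups with equal n: n = 2·((z_{α/2} + z_β) / d)².
z_{α/2} + z_β = 1.960 + 0.842 = 2.802.
n = 2 × (2.802 / 0.705)² = 2 × 3.974² = 2 × 15.80 = 31.6.
Round up to the next whole participant.

n = 32 per group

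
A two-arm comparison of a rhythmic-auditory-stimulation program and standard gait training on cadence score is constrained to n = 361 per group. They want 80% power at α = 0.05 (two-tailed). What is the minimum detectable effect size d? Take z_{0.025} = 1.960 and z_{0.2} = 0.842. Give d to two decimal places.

d_min ≈ 0.21

For two independent groups of n = 361 each: d_min = (z_{α/2} + z_β)·√(2/n).
z-sum = 1.960 + 0.842 = 2.802.
d_min = 2.802 × √(2/361) = 2.802 × 0.0744 = 0.209.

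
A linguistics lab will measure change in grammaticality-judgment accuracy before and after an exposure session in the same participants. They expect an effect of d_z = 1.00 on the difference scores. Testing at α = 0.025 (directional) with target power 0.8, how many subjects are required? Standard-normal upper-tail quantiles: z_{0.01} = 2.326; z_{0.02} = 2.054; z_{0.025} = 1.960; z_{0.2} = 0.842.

n = 8 pairs

For a paired (one-sample on differences) test: n = ((z_{α} + z_β) / d)².
z_{α} + z_β = 1.960 + 0.842 = 2.802.
n = (2.802 / 1.00)² = 2.802² = 7.85.
Round up.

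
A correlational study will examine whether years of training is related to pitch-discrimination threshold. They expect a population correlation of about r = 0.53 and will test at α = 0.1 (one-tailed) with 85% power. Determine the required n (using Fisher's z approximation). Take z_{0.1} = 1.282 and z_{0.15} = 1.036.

Fisher's z: C = ½·ln((1+r)/(1−r)) = ½·ln(3.2553) = 0.5901.
n = ((z_{α} + z_β)/C)² + 3.
(1.282 + 1.036) / 0.5901 = 2.318 / 0.5901 = 3.928.
n = 3.928² + 3 = 15.43 + 3 = 18.4.
Round up.

n = 19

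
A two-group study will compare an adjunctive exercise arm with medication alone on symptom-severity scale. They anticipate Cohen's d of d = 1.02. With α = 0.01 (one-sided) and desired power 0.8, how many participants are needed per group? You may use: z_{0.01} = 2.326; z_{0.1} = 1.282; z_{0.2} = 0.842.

For two independent groups with equal n: n = 2·((z_{α} + z_β) / d)².
z_{α} + z_β = 2.326 + 0.842 = 3.168.
n = 2 × (3.168 / 1.02)² = 2 × 3.106² = 2 × 9.65 = 19.3.
Round up to the next whole participant.

n = 20 per group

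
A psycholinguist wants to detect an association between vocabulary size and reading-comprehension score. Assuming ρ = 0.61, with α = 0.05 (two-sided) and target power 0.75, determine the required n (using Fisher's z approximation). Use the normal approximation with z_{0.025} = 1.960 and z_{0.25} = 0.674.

Fisher's z: C = ½·ln((1+r)/(1−r)) = ½·ln(4.1282) = 0.7089.
n = ((z_{α/2} + z_β)/C)² + 3.
(1.960 + 0.674) / 0.7089 = 2.634 / 0.7089 = 3.716.
n = 3.716² + 3 = 13.81 + 3 = 16.8.
Round up.

n = 17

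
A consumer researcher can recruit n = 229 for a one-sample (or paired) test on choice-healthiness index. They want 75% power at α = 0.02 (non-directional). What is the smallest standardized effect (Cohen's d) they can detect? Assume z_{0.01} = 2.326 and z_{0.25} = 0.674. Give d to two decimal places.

d_min ≈ 0.20

For a single sample (or paired design) of n = 229: d_min = (z_{α/2} + z_β)/√n.
z-sum = 2.326 + 0.674 = 3.000.
d_min = 3.000 / √229 = 3.000 / 15.133 = 0.198.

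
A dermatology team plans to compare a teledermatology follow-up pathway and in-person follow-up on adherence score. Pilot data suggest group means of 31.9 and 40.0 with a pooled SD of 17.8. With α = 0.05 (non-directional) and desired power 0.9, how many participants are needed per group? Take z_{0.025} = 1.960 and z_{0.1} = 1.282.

n = 102 per group

Cohen's d = |M₁ − M₂| / SD_pooled = |31.9 − 40.0| / 17.8 = 8.1 / 17.8 = 0.455.
For two independent groups with equal n: n = 2·((z_{α/2} + z_β) / d)².
z_{α/2} + z_β = 1.960 + 1.282 = 3.242.
n = 2 × (3.242 / 0.455)² = 2 × 7.125² = 2 × 50.77 = 101.5.
Round up to the next whole participant.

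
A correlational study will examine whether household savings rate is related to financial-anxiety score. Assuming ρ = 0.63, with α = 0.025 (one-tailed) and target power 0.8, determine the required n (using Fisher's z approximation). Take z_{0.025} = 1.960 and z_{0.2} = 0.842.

n = 18

Fisher's z: C = ½·ln((1+r)/(1−r)) = ½·ln(4.4054) = 0.7414.
n = ((z_{α} + z_β)/C)² + 3.
(1.960 + 0.842) / 0.7414 = 2.802 / 0.7414 = 3.779.
n = 3.779² + 3 = 14.28 + 3 = 17.3.
Round up.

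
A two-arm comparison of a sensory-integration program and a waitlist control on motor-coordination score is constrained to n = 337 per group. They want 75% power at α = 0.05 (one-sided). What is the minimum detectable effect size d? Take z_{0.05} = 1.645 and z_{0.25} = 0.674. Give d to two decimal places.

d_min ≈ 0.18

For two independent groups of n = 337 each: d_min = (z_{α} + z_β)·√(2/n).
z-sum = 1.645 + 0.674 = 2.319.
d_min = 2.319 × √(2/337) = 2.319 × 0.0770 = 0.179.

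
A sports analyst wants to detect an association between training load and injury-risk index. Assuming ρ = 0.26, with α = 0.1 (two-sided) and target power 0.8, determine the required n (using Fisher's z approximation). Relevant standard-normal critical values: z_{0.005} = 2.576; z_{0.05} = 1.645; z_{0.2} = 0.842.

n = 91

Fisher's z: C = ½·ln((1+r)/(1−r)) = ½·ln(1.7027) = 0.2661.
n = ((z_{α/2} + z_β)/C)² + 3.
(1.645 + 0.842) / 0.2661 = 2.487 / 0.2661 = 9.346.
n = 9.346² + 3 = 87.35 + 3 = 90.3.
Round up.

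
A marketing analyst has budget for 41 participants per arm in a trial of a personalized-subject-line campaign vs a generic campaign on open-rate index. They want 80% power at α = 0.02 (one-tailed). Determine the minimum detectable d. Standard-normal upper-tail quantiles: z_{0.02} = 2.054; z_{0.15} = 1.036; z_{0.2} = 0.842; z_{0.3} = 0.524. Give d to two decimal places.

For two independent groups of n = 41 each: d_min = (z_{α} + z_β)·√(2/n).
z-sum = 2.054 + 0.842 = 2.896.
d_min = 2.896 × √(2/41) = 2.896 × 0.2209 = 0.640.

d_min ≈ 0.64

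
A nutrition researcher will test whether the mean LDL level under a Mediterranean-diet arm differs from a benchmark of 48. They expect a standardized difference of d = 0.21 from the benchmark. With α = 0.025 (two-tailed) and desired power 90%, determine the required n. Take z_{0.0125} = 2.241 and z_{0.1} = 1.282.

n = 282

For a one-sample test: n = ((z_{α/2} + z_β) / d)².
z_{α/2} + z_β = 2.241 + 1.282 = 3.523.
n = (3.523 / 0.21)² = 16.776² = 281.44.
Round up.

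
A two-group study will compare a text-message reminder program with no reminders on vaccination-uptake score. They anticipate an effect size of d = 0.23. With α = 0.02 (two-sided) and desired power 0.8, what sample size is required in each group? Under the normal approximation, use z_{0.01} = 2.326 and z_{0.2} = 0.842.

n = 380 per group

For two independent groups with equal n: n = 2·((z_{α/2} + z_β) / d)².
z_{α/2} + z_β = 2.326 + 0.842 = 3.168.
n = 2 × (3.168 / 0.23)² = 2 × 13.774² = 2 × 189.72 = 379.4.
Round up to the next whole participant.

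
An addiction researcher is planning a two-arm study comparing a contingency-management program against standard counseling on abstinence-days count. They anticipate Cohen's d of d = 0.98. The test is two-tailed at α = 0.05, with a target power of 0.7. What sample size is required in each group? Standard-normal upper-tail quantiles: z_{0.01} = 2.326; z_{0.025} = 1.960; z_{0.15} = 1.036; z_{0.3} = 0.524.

n = 13 per group

For two independent groups with equal n: n = 2·((z_{α/2} + z_β) / d)².
z_{α/2} + z_β = 1.960 + 0.524 = 2.484.
n = 2 × (2.484 / 0.98)² = 2 × 2.535² = 2 × 6.42 = 12.8.
Round up to the next whole participant.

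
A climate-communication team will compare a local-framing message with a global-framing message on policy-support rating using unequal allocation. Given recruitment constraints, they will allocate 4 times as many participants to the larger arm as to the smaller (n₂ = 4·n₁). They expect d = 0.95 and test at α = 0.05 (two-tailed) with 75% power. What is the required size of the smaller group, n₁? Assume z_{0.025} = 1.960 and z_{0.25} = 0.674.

n₁ = 10

With allocation ratio k = n₂/n₁ = 4, Var(x̄₁−x̄₂) = σ²(1/n₁ + 1/(k·n₁)) = σ²·(k+1)/(k·n₁).
So n₁ = (1 + 1/k)·((z_{α/2} + z_β)/d)² = 1.250 × (2.634/0.95)².
n₁ = 1.250 × 7.69 = 9.6.
Round up: n₁ = 10, giving n₂ = 4 × 10 = 40.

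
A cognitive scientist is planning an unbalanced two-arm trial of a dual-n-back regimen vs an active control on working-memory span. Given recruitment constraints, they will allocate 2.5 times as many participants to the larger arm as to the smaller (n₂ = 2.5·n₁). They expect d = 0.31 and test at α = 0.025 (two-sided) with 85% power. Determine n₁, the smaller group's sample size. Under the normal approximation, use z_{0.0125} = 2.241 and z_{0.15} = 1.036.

n₁ = 157

With allocation ratio k = n₂/n₁ = 2.5, Var(x̄₁−x̄₂) = σ²(1/n₁ + 1/(k·n₁)) = σ²·(k+1)/(k·n₁).
So n₁ = (1 + 1/k)·((z_{α/2} + z_β)/d)² = 1.400 × (3.277/0.31)².
n₁ = 1.400 × 111.75 = 156.4.
Round up: n₁ = 157, giving n₂ = ⌈2.5 × 157⌉ = ⌈392.5⌉ = 393.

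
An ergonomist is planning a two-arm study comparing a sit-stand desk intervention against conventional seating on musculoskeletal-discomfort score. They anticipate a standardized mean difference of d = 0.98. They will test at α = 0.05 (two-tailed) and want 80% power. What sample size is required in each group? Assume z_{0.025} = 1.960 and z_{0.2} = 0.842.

n = 17 per group

For two independent groups with equal n: n = 2·((z_{α/2} + z_β) / d)².
z_{α/2} + z_β = 1.960 + 0.842 = 2.802.
n = 2 × (2.802 / 0.98)² = 2 × 2.859² = 2 × 8.17 = 16.3.
Round up to the next whole participant.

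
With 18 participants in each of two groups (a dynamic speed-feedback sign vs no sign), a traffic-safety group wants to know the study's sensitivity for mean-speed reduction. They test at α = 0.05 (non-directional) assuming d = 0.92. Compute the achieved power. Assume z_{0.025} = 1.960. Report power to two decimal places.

power ≈ 0.79

For two equal groups, power = Φ(d·√(n/2) − z_{α/2}).
d·√(n/2) = 0.92 × √(18/2) = 0.92 × 3.000 = 2.760.
z_β = 2.760 − 1.960 = 0.800.
Power = Φ(0.800) = 0.788.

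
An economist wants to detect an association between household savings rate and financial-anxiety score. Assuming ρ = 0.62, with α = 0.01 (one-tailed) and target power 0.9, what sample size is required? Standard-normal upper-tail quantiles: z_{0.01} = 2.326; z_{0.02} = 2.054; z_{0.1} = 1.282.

n = 28

Fisher's z: C = ½·ln((1+r)/(1−r)) = ½·ln(4.2632) = 0.7250.
n = ((z_{α} + z_β)/C)² + 3.
(2.326 + 1.282) / 0.7250 = 3.608 / 0.7250 = 4.977.
n = 4.977² + 3 = 24.77 + 3 = 27.8.
Round up.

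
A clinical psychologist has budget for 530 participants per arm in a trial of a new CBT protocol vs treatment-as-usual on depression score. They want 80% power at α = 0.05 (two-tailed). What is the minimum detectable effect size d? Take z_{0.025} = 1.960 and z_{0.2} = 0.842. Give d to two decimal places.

d_min ≈ 0.17

For two independent groups of n = 530 each: d_min = (z_{α/2} + z_β)·√(2/n).
z-sum = 1.960 + 0.842 = 2.802.
d_min = 2.802 × √(2/530) = 2.802 × 0.0614 = 0.172.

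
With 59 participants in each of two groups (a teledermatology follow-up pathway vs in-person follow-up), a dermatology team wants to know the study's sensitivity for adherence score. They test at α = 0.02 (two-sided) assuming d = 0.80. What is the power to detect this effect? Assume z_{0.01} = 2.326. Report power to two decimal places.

For two equal groups, power = Φ(d·√(n/2) − z_{α/2}).
d·√(n/2) = 0.80 × √(59/2) = 0.80 × 5.431 = 4.345.
z_β = 4.345 − 2.326 = 2.019.
Power = Φ(2.019) = 0.978.

power ≈ 0.98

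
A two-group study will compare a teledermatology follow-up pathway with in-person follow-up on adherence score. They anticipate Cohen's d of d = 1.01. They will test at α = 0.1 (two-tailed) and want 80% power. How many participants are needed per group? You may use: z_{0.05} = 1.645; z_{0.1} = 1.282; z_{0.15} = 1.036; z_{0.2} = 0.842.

n = 13 per group

For two independent groups with equal n: n = 2·((z_{α/2} + z_β) / d)².
z_{α/2} + z_β = 1.645 + 0.842 = 2.487.
n = 2 × (2.487 / 1.01)² = 2 × 2.462² = 2 × 6.06 = 12.1.
Round up to the next whole participant.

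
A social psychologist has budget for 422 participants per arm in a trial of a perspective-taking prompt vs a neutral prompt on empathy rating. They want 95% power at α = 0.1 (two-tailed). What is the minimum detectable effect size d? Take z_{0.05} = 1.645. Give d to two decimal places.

For two independent groups of n = 422 each: d_min = (z_{α/2} + z_β)·√(2/n).
z-sum = 1.645 + 1.645 = 3.290.
d_min = 3.290 × √(2/422) = 3.290 × 0.0688 = 0.226.

d_min ≈ 0.23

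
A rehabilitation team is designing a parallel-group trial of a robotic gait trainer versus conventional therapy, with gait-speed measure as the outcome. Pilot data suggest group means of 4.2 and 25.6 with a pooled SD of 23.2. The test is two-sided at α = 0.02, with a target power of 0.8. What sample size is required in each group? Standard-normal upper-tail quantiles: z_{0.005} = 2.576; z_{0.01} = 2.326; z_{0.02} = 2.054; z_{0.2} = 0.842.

n = 24 per group

Cohen's d = |M₁ − M₂| / SD_pooled = |4.2 − 25.6| / 23.2 = 21.4 / 23.2 = 0.922.
For two independent groups with equal n: n = 2·((z_{α/2} + z_β) / d)².
z_{α/2} + z_β = 2.326 + 0.842 = 3.168.
n = 2 × (3.168 / 0.922)² = 2 × 3.436² = 2 × 11.81 = 23.6.
Round up to the next whole participant.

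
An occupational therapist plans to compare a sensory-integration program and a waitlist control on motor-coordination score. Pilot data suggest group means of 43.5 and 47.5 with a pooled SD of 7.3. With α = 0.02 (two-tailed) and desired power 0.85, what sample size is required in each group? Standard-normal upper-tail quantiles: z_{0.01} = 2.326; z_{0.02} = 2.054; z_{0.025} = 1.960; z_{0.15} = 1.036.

Cohen's d = |M₁ − M₂| / SD_pooled = |43.5 − 47.5| / 7.3 = 4.0 / 7.3 = 0.548.
For two independent groups with equal n: n = 2·((z_{α/2} + z_β) / d)².
z_{α/2} + z_β = 2.326 + 1.036 = 3.362.
n = 2 × (3.362 / 0.548)² = 2 × 6.135² = 2 × 37.64 = 75.3.
Round up to the next whole participant.

n = 76 per group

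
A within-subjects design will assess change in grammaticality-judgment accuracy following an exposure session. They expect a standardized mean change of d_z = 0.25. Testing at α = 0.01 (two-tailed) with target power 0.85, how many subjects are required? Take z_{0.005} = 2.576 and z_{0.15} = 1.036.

For a paired (one-sample on differences) test: n = ((z_{α/2} + z_β) / d)².
z_{α/2} + z_β = 2.576 + 1.036 = 3.612.
n = (3.612 / 0.25)² = 14.448² = 208.74.
Round up.

n = 209 pairs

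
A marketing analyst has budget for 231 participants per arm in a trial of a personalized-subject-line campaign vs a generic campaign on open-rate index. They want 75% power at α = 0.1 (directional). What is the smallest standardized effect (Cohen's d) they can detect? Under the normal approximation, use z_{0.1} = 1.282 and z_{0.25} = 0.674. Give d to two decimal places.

d_min ≈ 0.18

For two independent groups of n = 231 each: d_min = (z_{α} + z_β)·√(2/n).
z-sum = 1.282 + 0.674 = 1.956.
d_min = 1.956 × √(2/231) = 1.956 × 0.0930 = 0.182.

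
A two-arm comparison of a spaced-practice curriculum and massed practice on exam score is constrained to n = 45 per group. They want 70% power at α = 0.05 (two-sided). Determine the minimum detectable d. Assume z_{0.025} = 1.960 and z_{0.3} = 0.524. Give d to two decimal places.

d_min ≈ 0.52

For two independent groups of n = 45 each: d_min = (z_{α/2} + z_β)·√(2/n).
z-sum = 1.960 + 0.524 = 2.484.
d_min = 2.484 × √(2/45) = 2.484 × 0.2108 = 0.524.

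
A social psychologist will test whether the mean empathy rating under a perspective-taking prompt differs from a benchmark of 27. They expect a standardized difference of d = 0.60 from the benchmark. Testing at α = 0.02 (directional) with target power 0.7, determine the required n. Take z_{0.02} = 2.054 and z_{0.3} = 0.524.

For a one-sample test: n = ((z_{α} + z_β) / d)².
z_{α} + z_β = 2.054 + 0.524 = 2.578.
n = (2.578 / 0.60)² = 4.297² = 18.46.
Round up.

n = 19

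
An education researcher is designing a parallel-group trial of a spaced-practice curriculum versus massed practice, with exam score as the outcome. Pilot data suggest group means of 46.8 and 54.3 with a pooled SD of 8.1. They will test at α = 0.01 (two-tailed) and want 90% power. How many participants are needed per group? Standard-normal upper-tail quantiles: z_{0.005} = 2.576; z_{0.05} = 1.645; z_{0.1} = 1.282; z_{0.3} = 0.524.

Cohen's d = |M₁ − M₂| / SD_pooled = |46.8 − 54.3| / 8.1 = 7.5 / 8.1 = 0.926.
For two independent groups with equal n: n = 2·((z_{α/2} + z_β) / d)².
z_{α/2} + z_β = 2.576 + 1.282 = 3.858.
n = 2 × (3.858 / 0.926)² = 2 × 4.166² = 2 × 17.36 = 34.7.
Round up to the next whole participant.

n = 35 per group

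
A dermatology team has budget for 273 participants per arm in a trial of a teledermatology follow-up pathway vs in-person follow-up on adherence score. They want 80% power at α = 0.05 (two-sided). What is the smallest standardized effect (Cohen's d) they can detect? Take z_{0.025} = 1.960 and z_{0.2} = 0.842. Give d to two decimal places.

For two independent groups of n = 273 each: d_min = (z_{α/2} + z_β)·√(2/n).
z-sum = 1.960 + 0.842 = 2.802.
d_min = 2.802 × √(2/273) = 2.802 × 0.0856 = 0.240.

d_min ≈ 0.24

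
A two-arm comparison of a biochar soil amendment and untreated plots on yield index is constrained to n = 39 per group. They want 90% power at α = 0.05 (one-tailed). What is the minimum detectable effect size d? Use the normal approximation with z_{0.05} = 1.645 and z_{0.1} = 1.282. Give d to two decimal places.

For two independent groups of n = 39 each: d_min = (z_{α} + z_β)·√(2/n).
z-sum = 1.645 + 1.282 = 2.927.
d_min = 2.927 × √(2/39) = 2.927 × 0.2265 = 0.663.

d_min ≈ 0.66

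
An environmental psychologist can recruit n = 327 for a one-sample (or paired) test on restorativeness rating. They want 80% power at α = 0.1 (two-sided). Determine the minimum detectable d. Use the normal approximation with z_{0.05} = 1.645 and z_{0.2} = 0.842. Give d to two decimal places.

For a single sample (or paired design) of n = 327: d_min = (z_{α/2} + z_β)/√n.
z-sum = 1.645 + 0.842 = 2.487.
d_min = 2.487 / √327 = 2.487 / 18.083 = 0.138.

d_min ≈ 0.14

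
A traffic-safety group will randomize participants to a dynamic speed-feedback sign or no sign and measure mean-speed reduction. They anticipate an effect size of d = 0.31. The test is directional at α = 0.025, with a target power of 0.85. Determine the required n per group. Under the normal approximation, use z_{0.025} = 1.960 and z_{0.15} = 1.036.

For two independent groups with equal n: n = 2·((z_{α} + z_β) / d)².
z_{α} + z_β = 1.960 + 1.036 = 2.996.
n = 2 × (2.996 / 0.31)² = 2 × 9.665² = 2 × 93.40 = 186.8.
Round up to the next whole participant.

n = 187 per group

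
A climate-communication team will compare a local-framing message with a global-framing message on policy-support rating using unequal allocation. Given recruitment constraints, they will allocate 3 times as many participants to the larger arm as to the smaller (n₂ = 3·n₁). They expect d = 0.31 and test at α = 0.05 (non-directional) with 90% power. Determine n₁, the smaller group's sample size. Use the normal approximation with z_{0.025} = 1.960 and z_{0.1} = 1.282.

With allocation ratio k = n₂/n₁ = 3, Var(x̄₁−x̄₂) = σ²(1/n₁ + 1/(k·n₁)) = σ²·(k+1)/(k·n₁).
So n₁ = (1 + 1/k)·((z_{α/2} + z_β)/d)² = 1.333 × (3.242/0.31)².
n₁ = 1.333 × 109.37 = 145.8.
Round up: n₁ = 146, giving n₂ = 3 × 146 = 438.

n₁ = 146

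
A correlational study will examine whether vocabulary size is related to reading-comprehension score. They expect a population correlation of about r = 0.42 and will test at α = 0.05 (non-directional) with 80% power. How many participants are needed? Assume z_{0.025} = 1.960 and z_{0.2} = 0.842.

n = 43

Fisher's z: C = ½·ln((1+r)/(1−r)) = ½·ln(2.4483) = 0.4477.
n = ((z_{α/2} + z_β)/C)² + 3.
(1.960 + 0.842) / 0.4477 = 2.802 / 0.4477 = 6.259.
n = 6.259² + 3 = 39.17 + 3 = 42.2.
Round up.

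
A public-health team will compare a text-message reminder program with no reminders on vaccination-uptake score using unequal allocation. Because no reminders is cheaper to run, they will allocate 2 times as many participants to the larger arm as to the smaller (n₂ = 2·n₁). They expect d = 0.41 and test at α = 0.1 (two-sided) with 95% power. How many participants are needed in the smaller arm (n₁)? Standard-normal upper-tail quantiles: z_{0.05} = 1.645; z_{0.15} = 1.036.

With allocation ratio k = n₂/n₁ = 2, Var(x̄₁−x̄₂) = σ²(1/n₁ + 1/(k·n₁)) = σ²·(k+1)/(k·n₁).
So n₁ = (1 + 1/k)·((z_{α/2} + z_β)/d)² = 1.500 × (3.290/0.41)².
n₁ = 1.500 × 64.39 = 96.6.
Round up: n₁ = 97, giving n₂ = 2 × 97 = 194.

n₁ = 97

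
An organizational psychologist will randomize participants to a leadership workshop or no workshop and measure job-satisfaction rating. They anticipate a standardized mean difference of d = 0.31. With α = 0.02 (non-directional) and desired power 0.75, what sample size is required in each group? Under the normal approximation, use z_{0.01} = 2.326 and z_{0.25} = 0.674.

n = 188 per group

For two independent groups with equal n: n = 2·((z_{α/2} + z_β) / d)².
z_{α/2} + z_β = 2.326 + 0.674 = 3.000.
n = 2 × (3.000 / 0.31)² = 2 × 9.677² = 2 × 93.65 = 187.3.
Round up to the next whole participant.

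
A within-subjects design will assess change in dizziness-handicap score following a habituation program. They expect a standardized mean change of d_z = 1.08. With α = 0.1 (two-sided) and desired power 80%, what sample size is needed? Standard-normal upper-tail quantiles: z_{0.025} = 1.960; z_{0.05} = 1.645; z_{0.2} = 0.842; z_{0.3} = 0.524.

For a paired (one-sample on differences) test: n = ((z_{α/2} + z_β) / d)².
z_{α/2} + z_β = 1.645 + 0.842 = 2.487.
n = (2.487 / 1.08)² = 2.303² = 5.30.
Round up.

n = 6 pairs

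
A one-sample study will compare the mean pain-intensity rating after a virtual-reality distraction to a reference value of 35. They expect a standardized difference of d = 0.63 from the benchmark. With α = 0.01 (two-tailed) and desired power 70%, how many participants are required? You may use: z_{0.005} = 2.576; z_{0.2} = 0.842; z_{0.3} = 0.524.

For a one-sample test: n = ((z_{α/2} + z_β) / d)².
z_{α/2} + z_β = 2.576 + 0.524 = 3.100.
n = (3.100 / 0.63)² = 4.921² = 24.21.
Round up.

n = 25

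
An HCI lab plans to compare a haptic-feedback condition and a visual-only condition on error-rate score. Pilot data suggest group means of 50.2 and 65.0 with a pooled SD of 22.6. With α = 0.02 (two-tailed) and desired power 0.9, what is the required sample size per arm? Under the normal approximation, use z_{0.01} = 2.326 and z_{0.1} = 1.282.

n = 61 per group

Cohen's d = |M₁ − M₂| / SD_pooled = |50.2 − 65.0| / 22.6 = 14.8 / 22.6 = 0.655.
For two independent groups with equal n: n = 2·((z_{α/2} + z_β) / d)².
z_{α/2} + z_β = 2.326 + 1.282 = 3.608.
n = 2 × (3.608 / 0.655)² = 2 × 5.508² = 2 × 30.34 = 60.7.
Round up to the next whole participant.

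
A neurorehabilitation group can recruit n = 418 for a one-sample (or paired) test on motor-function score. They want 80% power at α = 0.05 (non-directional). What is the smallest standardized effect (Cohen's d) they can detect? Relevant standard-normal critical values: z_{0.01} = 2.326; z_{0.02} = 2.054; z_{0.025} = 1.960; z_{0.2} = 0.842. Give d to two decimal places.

For a single sample (or paired design) of n = 418: d_min = (z_{α/2} + z_β)/√n.
z-sum = 1.960 + 0.842 = 2.802.
d_min = 2.802 / √418 = 2.802 / 20.445 = 0.137.

d_min ≈ 0.14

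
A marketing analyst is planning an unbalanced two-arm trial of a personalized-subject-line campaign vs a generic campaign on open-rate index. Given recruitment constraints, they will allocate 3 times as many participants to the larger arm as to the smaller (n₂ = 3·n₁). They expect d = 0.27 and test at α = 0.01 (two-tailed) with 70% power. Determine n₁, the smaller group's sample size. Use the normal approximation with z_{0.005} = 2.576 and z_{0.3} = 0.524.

n₁ = 176

With allocation ratio k = n₂/n₁ = 3, Var(x̄₁−x̄₂) = σ²(1/n₁ + 1/(k·n₁)) = σ²·(k+1)/(k·n₁).
So n₁ = (1 + 1/k)·((z_{α/2} + z_β)/d)² = 1.333 × (3.100/0.27)².
n₁ = 1.333 × 131.82 = 175.8.
Round up: n₁ = 176, giving n₂ = 3 × 176 = 528.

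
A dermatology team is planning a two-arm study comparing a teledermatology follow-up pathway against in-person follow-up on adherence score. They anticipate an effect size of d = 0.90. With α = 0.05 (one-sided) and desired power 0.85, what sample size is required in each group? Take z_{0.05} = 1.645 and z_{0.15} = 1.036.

n = 18 per group

For two independent groups with equal n: n = 2·((z_{α} + z_β) / d)².
z_{α} + z_β = 1.645 + 1.036 = 2.681.
n = 2 × (2.681 / 0.90)² = 2 × 2.979² = 2 × 8.87 = 17.7.
Round up to the next whole participant.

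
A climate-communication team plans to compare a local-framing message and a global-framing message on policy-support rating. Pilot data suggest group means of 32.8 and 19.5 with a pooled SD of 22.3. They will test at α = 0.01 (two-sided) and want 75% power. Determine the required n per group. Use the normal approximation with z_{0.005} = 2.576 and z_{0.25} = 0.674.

Cohen's d = |M₁ − M₂| / SD_pooled = |32.8 − 19.5| / 22.3 = 13.3 / 22.3 = 0.596.
For two independent groups with equal n: n = 2·((z_{α/2} + z_β) / d)².
z_{α/2} + z_β = 2.576 + 0.674 = 3.250.
n = 2 × (3.250 / 0.596)² = 2 × 5.453² = 2 × 29.74 = 59.5.
Round up to the next whole participant.

n = 60 per group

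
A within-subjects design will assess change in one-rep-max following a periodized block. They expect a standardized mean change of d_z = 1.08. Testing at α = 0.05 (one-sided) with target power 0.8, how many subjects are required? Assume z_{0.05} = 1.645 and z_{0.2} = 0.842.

For a paired (one-sample on differences) test: n = ((z_{α} + z_β) / d)².
z_{α} + z_β = 1.645 + 0.842 = 2.487.
n = (2.487 / 1.08)² = 2.303² = 5.30.
Round up.

n = 6 pairs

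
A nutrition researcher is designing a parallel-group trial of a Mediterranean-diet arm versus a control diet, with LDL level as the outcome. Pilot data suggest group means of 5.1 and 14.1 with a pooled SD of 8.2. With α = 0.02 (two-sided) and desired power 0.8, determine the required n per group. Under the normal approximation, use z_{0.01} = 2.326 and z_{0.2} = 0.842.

n = 17 per group

Cohen's d = |M₁ − M₂| / SD_pooled = |5.1 − 14.1| / 8.2 = 9.0 / 8.2 = 1.098.
For two independent groups with equal n: n = 2·((z_{α/2} + z_β) / d)².
z_{α/2} + z_β = 2.326 + 0.842 = 3.168.
n = 2 × (3.168 / 1.098)² = 2 × 2.885² = 2 × 8.32 = 16.6.
Round up to the next whole participant.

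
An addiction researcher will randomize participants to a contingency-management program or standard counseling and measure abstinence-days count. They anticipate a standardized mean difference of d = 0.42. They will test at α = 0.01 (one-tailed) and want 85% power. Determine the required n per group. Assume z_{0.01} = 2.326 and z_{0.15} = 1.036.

For two independent groups with equal n: n = 2·((z_{α} + z_β) / d)².
z_{α} + z_β = 2.326 + 1.036 = 3.362.
n = 2 × (3.362 / 0.42)² = 2 × 8.005² = 2 × 64.08 = 128.2.
Round up to the next whole participant.

n = 129 per group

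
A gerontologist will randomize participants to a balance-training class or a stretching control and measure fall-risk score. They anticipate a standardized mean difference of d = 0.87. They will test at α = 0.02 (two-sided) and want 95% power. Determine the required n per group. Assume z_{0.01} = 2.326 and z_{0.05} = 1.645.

n = 42 per group

For two independent groups with equal n: n = 2·((z_{α/2} + z_β) / d)².
z_{α/2} + z_β = 2.326 + 1.645 = 3.971.
n = 2 × (3.971 / 0.87)² = 2 × 4.564² = 2 × 20.83 = 41.7.
Round up to the next whole participant.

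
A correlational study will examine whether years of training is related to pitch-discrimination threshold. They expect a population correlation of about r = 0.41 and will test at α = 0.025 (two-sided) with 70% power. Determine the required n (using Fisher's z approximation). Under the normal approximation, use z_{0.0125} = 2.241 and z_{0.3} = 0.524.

Fisher's z: C = ½·ln((1+r)/(1−r)) = ½·ln(2.3898) = 0.4356.
n = ((z_{α/2} + z_β)/C)² + 3.
(2.241 + 0.524) / 0.4356 = 2.765 / 0.4356 = 6.348.
n = 6.348² + 3 = 40.29 + 3 = 43.3.
Round up.

n = 44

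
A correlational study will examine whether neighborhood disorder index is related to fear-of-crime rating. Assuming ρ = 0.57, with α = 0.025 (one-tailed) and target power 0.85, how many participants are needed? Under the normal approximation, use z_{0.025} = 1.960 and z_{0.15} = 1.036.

n = 25

Fisher's z: C = ½·ln((1+r)/(1−r)) = ½·ln(3.6512) = 0.6475.
n = ((z_{α} + z_β)/C)² + 3.
(1.960 + 1.036) / 0.6475 = 2.996 / 0.6475 = 4.627.
n = 4.627² + 3 = 21.41 + 3 = 24.4.
Round up.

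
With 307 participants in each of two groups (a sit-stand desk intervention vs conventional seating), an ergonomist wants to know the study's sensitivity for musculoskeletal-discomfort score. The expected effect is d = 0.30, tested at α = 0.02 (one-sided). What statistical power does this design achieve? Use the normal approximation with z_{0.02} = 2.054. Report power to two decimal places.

power ≈ 0.95

For two equal groups, power = Φ(d·√(n/2) − z_{α}).
d·√(n/2) = 0.30 × √(307/2) = 0.30 × 12.390 = 3.717.
z_β = 3.717 − 2.054 = 1.663.
Power = Φ(1.663) = 0.952.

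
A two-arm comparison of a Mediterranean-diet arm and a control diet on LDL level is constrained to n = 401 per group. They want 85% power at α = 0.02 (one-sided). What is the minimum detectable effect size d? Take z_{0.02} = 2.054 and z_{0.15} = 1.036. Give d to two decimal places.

For two independent groups of n = 401 each: d_min = (z_{α} + z_β)·√(2/n).
z-sum = 2.054 + 1.036 = 3.090.
d_min = 3.090 × √(2/401) = 3.090 × 0.0706 = 0.218.

d_min ≈ 0.22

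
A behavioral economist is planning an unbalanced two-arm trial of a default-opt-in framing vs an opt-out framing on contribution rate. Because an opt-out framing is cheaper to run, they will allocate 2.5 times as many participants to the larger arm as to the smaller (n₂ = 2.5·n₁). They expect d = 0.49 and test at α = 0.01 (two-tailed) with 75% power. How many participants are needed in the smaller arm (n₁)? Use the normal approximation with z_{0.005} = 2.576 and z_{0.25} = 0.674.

n₁ = 62

With allocation ratio k = n₂/n₁ = 2.5, Var(x̄₁−x̄₂) = σ²(1/n₁ + 1/(k·n₁)) = σ²·(k+1)/(k·n₁).
So n₁ = (1 + 1/k)·((z_{α/2} + z_β)/d)² = 1.400 × (3.250/0.49)².
n₁ = 1.400 × 43.99 = 61.6.
Round up: n₁ = 62, giving n₂ = 2.5 × 62 = 155.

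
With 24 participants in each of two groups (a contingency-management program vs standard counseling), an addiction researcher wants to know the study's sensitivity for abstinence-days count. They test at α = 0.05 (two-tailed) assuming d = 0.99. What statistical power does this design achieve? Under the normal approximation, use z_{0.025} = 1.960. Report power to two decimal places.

For two equal groups, power = Φ(d·√(n/2) − z_{α/2}).
d·√(n/2) = 0.99 × √(24/2) = 0.99 × 3.464 = 3.429.
z_β = 3.429 − 1.960 = 1.469.
Power = Φ(1.469) = 0.929.

power ≈ 0.93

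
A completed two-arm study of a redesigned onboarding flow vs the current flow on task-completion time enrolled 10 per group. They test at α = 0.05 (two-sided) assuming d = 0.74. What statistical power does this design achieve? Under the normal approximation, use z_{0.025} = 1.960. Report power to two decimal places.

power ≈ 0.38

For two equal groups, power = Φ(d·√(n/2) − z_{α/2}).
d·√(n/2) = 0.74 × √(10/2) = 0.74 × 2.236 = 1.655.
z_β = 1.655 − 1.960 = -0.305.
Power = Φ(-0.305) = 0.380.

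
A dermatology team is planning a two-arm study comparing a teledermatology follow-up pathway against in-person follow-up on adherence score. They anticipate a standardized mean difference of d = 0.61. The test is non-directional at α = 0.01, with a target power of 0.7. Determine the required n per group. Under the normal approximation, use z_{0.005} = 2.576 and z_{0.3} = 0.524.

For two independent groups with equal n: n = 2·((z_{α/2} + z_β) / d)².
z_{α/2} + z_β = 2.576 + 0.524 = 3.100.
n = 2 × (3.100 / 0.61)² = 2 × 5.082² = 2 × 25.83 = 51.7.
Round up to the next whole participant.

n = 52 per group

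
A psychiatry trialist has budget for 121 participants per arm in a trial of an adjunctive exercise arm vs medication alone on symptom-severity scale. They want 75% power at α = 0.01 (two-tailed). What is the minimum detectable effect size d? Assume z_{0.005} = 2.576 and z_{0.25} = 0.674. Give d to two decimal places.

d_min ≈ 0.42

For two independent groups of n = 121 each: d_min = (z_{α/2} + z_β)·√(2/n).
z-sum = 2.576 + 0.674 = 3.250.
d_min = 3.250 × √(2/121) = 3.250 × 0.1286 = 0.418.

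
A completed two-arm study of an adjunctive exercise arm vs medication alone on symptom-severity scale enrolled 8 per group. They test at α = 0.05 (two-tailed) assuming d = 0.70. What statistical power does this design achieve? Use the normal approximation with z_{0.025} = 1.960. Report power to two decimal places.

power ≈ 0.29

For two equal groups, power = Φ(d·√(n/2) − z_{α/2}).
d·√(n/2) = 0.70 × √(8/2) = 0.70 × 2.000 = 1.400.
z_β = 1.400 − 1.960 = -0.560.
Power = Φ(-0.560) = 0.288.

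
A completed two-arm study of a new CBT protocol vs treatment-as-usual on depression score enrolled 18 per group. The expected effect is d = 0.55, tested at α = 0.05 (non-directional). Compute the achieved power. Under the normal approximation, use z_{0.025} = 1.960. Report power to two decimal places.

power ≈ 0.38

For two equal groups, power = Φ(d·√(n/2) − z_{α/2}).
d·√(n/2) = 0.55 × √(18/2) = 0.55 × 3.000 = 1.650.
z_β = 1.650 − 1.960 = -0.310.
Power = Φ(-0.310) = 0.378.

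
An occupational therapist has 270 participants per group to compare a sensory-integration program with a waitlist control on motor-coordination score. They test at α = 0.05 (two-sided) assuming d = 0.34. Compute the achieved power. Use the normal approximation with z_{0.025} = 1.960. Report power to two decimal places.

For two equal groups, power = Φ(d·√(n/2) − z_{α/2}).
d·√(n/2) = 0.34 × √(270/2) = 0.34 × 11.619 = 3.950.
z_β = 3.950 − 1.960 = 1.990.
Power = Φ(1.990) = 0.977.

power ≈ 0.98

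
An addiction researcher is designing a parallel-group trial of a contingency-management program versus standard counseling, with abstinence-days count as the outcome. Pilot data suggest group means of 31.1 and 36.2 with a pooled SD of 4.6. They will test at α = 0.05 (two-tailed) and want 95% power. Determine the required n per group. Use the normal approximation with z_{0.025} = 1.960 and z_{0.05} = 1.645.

n = 22 per group

Cohen's d = |M₁ − M₂| / SD_pooled = |31.1 − 36.2| / 4.6 = 5.1 / 4.6 = 1.109.
For two independent groups with equal n: n = 2·((z_{α/2} + z_β) / d)².
z_{α/2} + z_β = 1.960 + 1.645 = 3.605.
n = 2 × (3.605 / 1.109)² = 2 × 3.251² = 2 × 10.57 = 21.1.
Round up to the next whole participant.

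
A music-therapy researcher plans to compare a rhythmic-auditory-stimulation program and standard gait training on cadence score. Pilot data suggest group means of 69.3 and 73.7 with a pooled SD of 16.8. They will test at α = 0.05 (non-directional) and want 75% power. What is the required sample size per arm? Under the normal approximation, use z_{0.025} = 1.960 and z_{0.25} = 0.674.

Cohen's d = |M₁ − M₂| / SD_pooled = |69.3 − 73.7| / 16.8 = 4.4 / 16.8 = 0.262.
For two independent groups with equal n: n = 2·((z_{α/2} + z_β) / d)².
z_{α/2} + z_β = 1.960 + 0.674 = 2.634.
n = 2 × (2.634 / 0.262)² = 2 × 10.053² = 2 × 101.07 = 202.1.
Round up to the next whole participant.

n = 203 per group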